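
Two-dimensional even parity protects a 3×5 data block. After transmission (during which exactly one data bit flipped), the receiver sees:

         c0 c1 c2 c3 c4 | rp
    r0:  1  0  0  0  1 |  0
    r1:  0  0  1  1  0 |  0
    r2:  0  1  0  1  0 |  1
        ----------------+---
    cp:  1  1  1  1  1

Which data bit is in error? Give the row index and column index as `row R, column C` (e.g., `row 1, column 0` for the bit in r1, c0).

row 2, column 3

Recompute each row's even parity and compare to rp:
  r0: data parity 0, sent rp 0 → ok
  r1: data parity 0, sent rp 0 → ok
  r2: data parity 0, sent rp 1 → mismatch
Recompute each column's even parity and compare to cp:
  c0: data parity 1, sent cp 1 → ok
  c1: data parity 1, sent cp 1 → ok
  c2: data parity 1, sent cp 1 → ok
  c3: data parity 0, sent cp 1 → mismatch
  c4: data parity 1, sent cp 1 → ok
Exactly one row (r2) and one column (c3) fail → the flipped bit is at their intersection.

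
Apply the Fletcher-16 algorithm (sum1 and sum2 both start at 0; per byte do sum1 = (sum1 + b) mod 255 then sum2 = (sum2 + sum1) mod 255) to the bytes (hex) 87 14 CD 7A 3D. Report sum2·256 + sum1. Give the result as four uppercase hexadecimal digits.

9121

Running sums (mod 255):
  after byte 0 (87): sum1=135, sum2=135
  after byte 1 (14): sum1=155, sum2=35
  after byte 2 (CD): sum1=105, sum2=140
  after byte 3 (7A): sum1=227, sum2=112
  after byte 4 (3D): sum1=33, sum2=145
Checksum = sum2·256 + sum1 = 145·256 + 33 = 37153 = 0x9121.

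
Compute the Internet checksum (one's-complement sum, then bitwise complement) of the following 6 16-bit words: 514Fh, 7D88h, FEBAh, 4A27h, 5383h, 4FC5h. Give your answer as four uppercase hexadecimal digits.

One's-complement addition (fold any carry out of bit 15 back into bit 0):
  0x514F + 0x7D88 = 0x0CED7
  0xCED7 + 0xFEBA = 0x1CD91 → wrap carry → 0xCD92
  0xCD92 + 0x4A27 = 0x117B9 → wrap carry → 0x17BA
  0x17BA + 0x5383 = 0x06B3D
  0x6B3D + 0x4FC5 = 0x0BB02
One's-complement sum = 0xBB02.
Checksum = ~0xBB02 & 0xFFFF = 0x44FD.

44FD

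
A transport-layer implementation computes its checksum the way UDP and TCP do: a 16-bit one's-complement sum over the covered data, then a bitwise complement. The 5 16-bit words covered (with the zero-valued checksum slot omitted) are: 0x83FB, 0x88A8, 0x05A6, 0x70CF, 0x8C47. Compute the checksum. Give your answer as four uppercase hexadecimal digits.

F09E

One's-complement addition (fold any carry out of bit 15 back into bit 0):
  0x83FB + 0x88A8 = 0x10CA3 → wrap carry → 0x0CA4
  0x0CA4 + 0x05A6 = 0x0124A
  0x124A + 0x70CF = 0x08319
  0x8319 + 0x8C47 = 0x10F60 → wrap carry → 0x0F61
One's-complement sum = 0x0F61.
Checksum = ~0x0F61 & 0xFFFF = 0xF09E.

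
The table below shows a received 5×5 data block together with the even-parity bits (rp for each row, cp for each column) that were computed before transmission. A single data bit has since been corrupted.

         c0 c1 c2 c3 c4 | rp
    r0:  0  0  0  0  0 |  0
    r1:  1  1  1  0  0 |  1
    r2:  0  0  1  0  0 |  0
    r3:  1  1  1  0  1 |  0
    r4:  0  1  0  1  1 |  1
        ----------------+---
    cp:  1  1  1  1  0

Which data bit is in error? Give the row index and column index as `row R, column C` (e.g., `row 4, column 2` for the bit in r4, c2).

row 2, column 0

Recompute each row's even parity and compare to rp:
  r0: data parity 0, sent rp 0 → ok
  r1: data parity 1, sent rp 1 → ok
  r2: data parity 1, sent rp 0 → mismatch
  r3: data parity 0, sent rp 0 → ok
  r4: data parity 1, sent rp 1 → ok
Recompute each column's even parity and compare to cp:
  c0: data parity 0, sent cp 1 → mismatch
  c1: data parity 1, sent cp 1 → ok
  c2: data parity 1, sent cp 1 → ok
  c3: data parity 1, sent cp 1 → ok
  c4: data parity 0, sent cp 0 → ok
Exactly one row (r2) and one column (c0) fail → the flipped bit is at their intersection.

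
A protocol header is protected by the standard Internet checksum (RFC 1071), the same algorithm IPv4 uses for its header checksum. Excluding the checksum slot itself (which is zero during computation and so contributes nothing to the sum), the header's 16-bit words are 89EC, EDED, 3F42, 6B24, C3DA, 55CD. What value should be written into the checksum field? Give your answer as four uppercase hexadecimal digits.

C416

One's-complement addition (fold any carry out of bit 15 back into bit 0):
  0x89EC + 0xEDED = 0x177D9 → wrap carry → 0x77DA
  0x77DA + 0x3F42 = 0x0B71C
  0xB71C + 0x6B24 = 0x12240 → wrap carry → 0x2241
  0x2241 + 0xC3DA = 0x0E61B
  0xE61B + 0x55CD = 0x13BE8 → wrap carry → 0x3BE9
One's-complement sum = 0x3BE9.
Checksum = ~0x3BE9 & 0xFFFF = 0xC416.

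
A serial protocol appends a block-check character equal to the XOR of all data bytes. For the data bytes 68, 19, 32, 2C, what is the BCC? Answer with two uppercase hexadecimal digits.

6F

XOR the bytes together:
  start with 0x68
  0x68 ⊕ 0x19 = 0x71
  0x71 ⊕ 0x32 = 0x43
  0x43 ⊕ 0x2C = 0x6F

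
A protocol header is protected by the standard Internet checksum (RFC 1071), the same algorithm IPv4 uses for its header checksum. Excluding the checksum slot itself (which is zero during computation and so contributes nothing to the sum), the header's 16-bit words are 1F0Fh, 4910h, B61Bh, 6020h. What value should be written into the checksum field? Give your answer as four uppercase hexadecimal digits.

81A4

One's-complement addition (fold any carry out of bit 15 back into bit 0):
  0x1F0F + 0x4910 = 0x0681F
  0x681F + 0xB61B = 0x11E3A → wrap carry → 0x1E3B
  0x1E3B + 0x6020 = 0x07E5B
One's-complement sum = 0x7E5B.
Checksum = ~0x7E5B & 0xFFFF = 0x81A4.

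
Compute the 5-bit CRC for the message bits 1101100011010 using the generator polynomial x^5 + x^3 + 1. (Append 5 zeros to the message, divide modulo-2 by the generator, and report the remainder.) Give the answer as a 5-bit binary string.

10111

Append 5 zeros: 110110001101000000. Divide by 101001 (XOR where the leading bit is 1):
  pos 0: 110110 XOR 101001 = 011111
  pos 1: 111110 XOR 101001 = 010111
  pos 2: 101110 XOR 101001 = 000111
  pos 5: 111110 XOR 101001 = 010111
  pos 6: 101111 XOR 101001 = 000110
  pos 9: 110000 XOR 101001 = 011001
  pos 10: 110010 XOR 101001 = 011011
  pos 11: 110110 XOR 101001 = 011111
  pos 12: 111110 XOR 101001 = 010111
Remainder (last 5 bits) = 10111. This is the CRC / FCS.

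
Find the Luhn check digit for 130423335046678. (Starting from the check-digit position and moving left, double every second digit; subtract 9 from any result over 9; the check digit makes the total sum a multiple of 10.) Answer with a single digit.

Partial digits right→left: 8 7 6 6 4 0 5 3 3 3 2 4 0 3 1
Double every second digit counting from the check-digit position (so the 1st, 3rd, 5th, ... of the partial from the right).
  doubled (with −9 where >9): 7 3 8 1 6 4 0 2 → sum 31
  kept as-is: 7 6 0 3 3 4 3 → sum 26
Total = 31 + 26 = 57.
Check digit = (10 − (57 mod 10)) mod 10 = 3.

3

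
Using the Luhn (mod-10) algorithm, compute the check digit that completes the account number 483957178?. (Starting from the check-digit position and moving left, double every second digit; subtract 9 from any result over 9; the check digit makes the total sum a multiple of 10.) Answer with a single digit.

5

Partial digits right→left: 8 7 1 7 5 9 3 8 4
Double every second digit counting from the check-digit position (so the 1st, 3rd, 5th, ... of the partial from the right).
  doubled (with −9 where >9): 7 2 1 6 8 → sum 24
  kept as-is: 7 7 9 8 → sum 31
Total = 24 + 31 = 55.
Check digit = (10 − (55 mod 10)) mod 10 = 5.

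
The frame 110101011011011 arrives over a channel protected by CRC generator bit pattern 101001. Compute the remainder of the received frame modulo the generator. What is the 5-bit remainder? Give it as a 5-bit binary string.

00000

Modulo-2 division of 110101011011011 by 101001:
  pos 0: 110101 XOR 101001 = 011100
  pos 1: 111000 XOR 101001 = 010001
  pos 2: 100011 XOR 101001 = 001010
  pos 4: 101010 XOR 101001 = 000011
  pos 8: 111101 XOR 101001 = 010100
  pos 9: 101001 XOR 101001 = 000000
Remainder = 00000 (zero — the frame passes the CRC check).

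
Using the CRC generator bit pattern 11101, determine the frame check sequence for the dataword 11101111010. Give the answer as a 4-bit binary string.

0000

Append 4 zeros: 111011110100000. Divide by 11101 (XOR where the leading bit is 1):
  pos 0: 11101 XOR 11101 = 00000
  pos 5: 11101 XOR 11101 = 00000
Remainder (last 4 bits) = 0000. This is the CRC / FCS.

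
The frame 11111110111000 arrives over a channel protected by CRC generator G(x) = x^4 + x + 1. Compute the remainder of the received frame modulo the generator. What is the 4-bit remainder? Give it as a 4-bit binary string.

0010

Modulo-2 division of 11111110111000 by 10011:
  pos 0: 11111 XOR 10011 = 01100
  pos 1: 11001 XOR 10011 = 01010
  pos 2: 10101 XOR 10011 = 00110
  pos 4: 11001 XOR 10011 = 01010
  pos 5: 10101 XOR 10011 = 00110
  pos 7: 11010 XOR 10011 = 01001
  pos 8: 10010 XOR 10011 = 00001
Remainder = 0010 (nonzero — an error is detected).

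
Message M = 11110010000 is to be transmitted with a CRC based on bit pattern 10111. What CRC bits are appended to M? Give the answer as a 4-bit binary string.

0001

Append 4 zeros: 111100100000000. Divide by 10111 (XOR where the leading bit is 1):
  pos 0: 11110 XOR 10111 = 01001
  pos 1: 10010 XOR 10111 = 00101
  pos 3: 10110 XOR 10111 = 00001
  pos 7: 10000 XOR 10111 = 00111
  pos 9: 11100 XOR 10111 = 01011
  pos 10: 10110 XOR 10111 = 00001
Remainder (last 4 bits) = 0001. This is the CRC / FCS.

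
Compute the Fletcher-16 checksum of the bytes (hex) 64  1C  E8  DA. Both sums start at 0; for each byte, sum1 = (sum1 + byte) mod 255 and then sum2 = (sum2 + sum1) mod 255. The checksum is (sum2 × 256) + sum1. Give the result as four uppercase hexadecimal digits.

Running sums (mod 255):
  after byte 0 (64): sum1=100, sum2=100
  after byte 1 (1C): sum1=128, sum2=228
  after byte 2 (E8): sum1=105, sum2=78
  after byte 3 (DA): sum1=68, sum2=146
Checksum = sum2·256 + sum1 = 146·256 + 68 = 37444 = 0x9244.

9244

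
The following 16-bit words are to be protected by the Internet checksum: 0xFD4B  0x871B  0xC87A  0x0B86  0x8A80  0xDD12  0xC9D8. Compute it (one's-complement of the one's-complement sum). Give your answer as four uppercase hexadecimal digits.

One's-complement addition (fold any carry out of bit 15 back into bit 0):
  0xFD4B + 0x871B = 0x18466 → wrap carry → 0x8467
  0x8467 + 0xC87A = 0x14CE1 → wrap carry → 0x4CE2
  0x4CE2 + 0x0B86 = 0x05868
  0x5868 + 0x8A80 = 0x0E2E8
  0xE2E8 + 0xDD12 = 0x1BFFA → wrap carry → 0xBFFB
  0xBFFB + 0xC9D8 = 0x189D3 → wrap carry → 0x89D4
One's-complement sum = 0x89D4.
Checksum = ~0x89D4 & 0xFFFF = 0x762B.

762B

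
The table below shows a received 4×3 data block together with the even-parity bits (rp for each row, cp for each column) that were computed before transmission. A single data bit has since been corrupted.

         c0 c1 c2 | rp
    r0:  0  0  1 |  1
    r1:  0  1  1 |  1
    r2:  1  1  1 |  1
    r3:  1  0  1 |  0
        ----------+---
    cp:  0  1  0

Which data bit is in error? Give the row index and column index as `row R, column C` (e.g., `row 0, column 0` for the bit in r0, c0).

row 1, column 1

Recompute each row's even parity and compare to rp:
  r0: data parity 1, sent rp 1 → ok
  r1: data parity 0, sent rp 1 → mismatch
  r2: data parity 1, sent rp 1 → ok
  r3: data parity 0, sent rp 0 → ok
Recompute each column's even parity and compare to cp:
  c0: data parity 0, sent cp 0 → ok
  c1: data parity 0, sent cp 1 → mismatch
  c2: data parity 0, sent cp 0 → ok
Exactly one row (r1) and one column (c1) fail → the flipped bit is at their intersection.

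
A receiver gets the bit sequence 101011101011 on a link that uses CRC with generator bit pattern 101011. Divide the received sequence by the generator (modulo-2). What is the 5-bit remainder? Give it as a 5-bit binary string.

Modulo-2 division of 101011101011 by 101011:
  pos 0: 101011 XOR 101011 = 000000
  pos 6: 101011 XOR 101011 = 000000
Remainder = 00000 (zero — the frame passes the CRC check).

00000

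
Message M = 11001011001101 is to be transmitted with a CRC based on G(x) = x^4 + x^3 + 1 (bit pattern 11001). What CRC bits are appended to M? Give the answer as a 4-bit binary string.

Append 4 zeros: 110010110011010000. Divide by 11001 (XOR where the leading bit is 1):
  pos 0: 11001 XOR 11001 = 00000
  pos 6: 11001 XOR 11001 = 00000
  pos 11: 10100 XOR 11001 = 01101
  pos 12: 11010 XOR 11001 = 00011
Remainder (last 4 bits) = 0110. This is the CRC / FCS.

0110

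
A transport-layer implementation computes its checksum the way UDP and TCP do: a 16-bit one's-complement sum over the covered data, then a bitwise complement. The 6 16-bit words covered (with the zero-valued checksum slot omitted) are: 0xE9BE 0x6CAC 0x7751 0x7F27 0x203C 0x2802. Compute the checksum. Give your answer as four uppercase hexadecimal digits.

6ADD

One's-complement addition (fold any carry out of bit 15 back into bit 0):
  0xE9BE + 0x6CAC = 0x1566A → wrap carry → 0x566B
  0x566B + 0x7751 = 0x0CDBC
  0xCDBC + 0x7F27 = 0x14CE3 → wrap carry → 0x4CE4
  0x4CE4 + 0x203C = 0x06D20
  0x6D20 + 0x2802 = 0x09522
One's-complement sum = 0x9522.
Checksum = ~0x9522 & 0xFFFF = 0x6ADD.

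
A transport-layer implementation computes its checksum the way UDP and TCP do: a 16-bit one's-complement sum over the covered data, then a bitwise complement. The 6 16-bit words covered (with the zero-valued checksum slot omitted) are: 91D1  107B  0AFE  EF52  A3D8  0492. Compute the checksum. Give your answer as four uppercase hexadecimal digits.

BAF7

One's-complement addition (fold any carry out of bit 15 back into bit 0):
  0x91D1 + 0x107B = 0x0A24C
  0xA24C + 0x0AFE = 0x0AD4A
  0xAD4A + 0xEF52 = 0x19C9C → wrap carry → 0x9C9D
  0x9C9D + 0xA3D8 = 0x14075 → wrap carry → 0x4076
  0x4076 + 0x0492 = 0x04508
One's-complement sum = 0x4508.
Checksum = ~0x4508 & 0xFFFF = 0xBAF7.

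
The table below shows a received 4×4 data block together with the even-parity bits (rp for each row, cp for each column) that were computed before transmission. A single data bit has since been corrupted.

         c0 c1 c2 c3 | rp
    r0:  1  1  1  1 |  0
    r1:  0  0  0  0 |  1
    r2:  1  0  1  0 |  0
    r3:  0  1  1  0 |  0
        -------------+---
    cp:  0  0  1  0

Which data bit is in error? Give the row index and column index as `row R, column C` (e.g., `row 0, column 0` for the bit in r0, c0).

row 1, column 3

Recompute each row's even parity and compare to rp:
  r0: data parity 0, sent rp 0 → ok
  r1: data parity 0, sent rp 1 → mismatch
  r2: data parity 0, sent rp 0 → ok
  r3: data parity 0, sent rp 0 → ok
Recompute each column's even parity and compare to cp:
  c0: data parity 0, sent cp 0 → ok
  c1: data parity 0, sent cp 0 → ok
  c2: data parity 1, sent cp 1 → ok
  c3: data parity 1, sent cp 0 → mismatch
Exactly one row (r1) and one column (c3) fail → the flipped bit is at their intersection.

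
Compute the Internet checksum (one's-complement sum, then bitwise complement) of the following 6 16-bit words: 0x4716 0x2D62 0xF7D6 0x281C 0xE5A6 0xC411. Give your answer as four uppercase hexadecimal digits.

One's-complement addition (fold any carry out of bit 15 back into bit 0):
  0x4716 + 0x2D62 = 0x07478
  0x7478 + 0xF7D6 = 0x16C4E → wrap carry → 0x6C4F
  0x6C4F + 0x281C = 0x0946B
  0x946B + 0xE5A6 = 0x17A11 → wrap carry → 0x7A12
  0x7A12 + 0xC411 = 0x13E23 → wrap carry → 0x3E24
One's-complement sum = 0x3E24.
Checksum = ~0x3E24 & 0xFFFF = 0xC1DB.

C1DB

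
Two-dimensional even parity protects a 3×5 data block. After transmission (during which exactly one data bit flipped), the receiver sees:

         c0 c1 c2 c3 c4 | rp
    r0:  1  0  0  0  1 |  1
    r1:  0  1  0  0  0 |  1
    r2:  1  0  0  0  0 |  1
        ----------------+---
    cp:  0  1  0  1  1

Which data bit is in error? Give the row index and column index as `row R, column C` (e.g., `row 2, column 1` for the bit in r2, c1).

Recompute each row's even parity and compare to rp:
  r0: data parity 0, sent rp 1 → mismatch
  r1: data parity 1, sent rp 1 → ok
  r2: data parity 1, sent rp 1 → ok
Recompute each column's even parity and compare to cp:
  c0: data parity 0, sent cp 0 → ok
  c1: data parity 1, sent cp 1 → ok
  c2: data parity 0, sent cp 0 → ok
  c3: data parity 0, sent cp 1 → mismatch
  c4: data parity 1, sent cp 1 → ok
Exactly one row (r0) and one column (c3) fail → the flipped bit is at their intersection.

row 0, column 3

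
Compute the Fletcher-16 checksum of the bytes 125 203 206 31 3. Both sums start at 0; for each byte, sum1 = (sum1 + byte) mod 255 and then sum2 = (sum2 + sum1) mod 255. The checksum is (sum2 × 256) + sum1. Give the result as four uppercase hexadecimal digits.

Running sums (mod 255):
  after byte 0 (125): sum1=125, sum2=125
  after byte 1 (203): sum1=73, sum2=198
  after byte 2 (206): sum1=24, sum2=222
  after byte 3 (31): sum1=55, sum2=22
  after byte 4 (3): sum1=58, sum2=80
Checksum = sum2·256 + sum1 = 80·256 + 58 = 20538 = 0x503A.

503A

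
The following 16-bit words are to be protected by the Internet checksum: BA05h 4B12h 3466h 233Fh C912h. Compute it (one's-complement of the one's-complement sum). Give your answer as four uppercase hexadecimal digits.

DA2F

One's-complement addition (fold any carry out of bit 15 back into bit 0):
  0xBA05 + 0x4B12 = 0x10517 → wrap carry → 0x0518
  0x0518 + 0x3466 = 0x0397E
  0x397E + 0x233F = 0x05CBD
  0x5CBD + 0xC912 = 0x125CF → wrap carry → 0x25D0
One's-complement sum = 0x25D0.
Checksum = ~0x25D0 & 0xFFFF = 0xDA2F.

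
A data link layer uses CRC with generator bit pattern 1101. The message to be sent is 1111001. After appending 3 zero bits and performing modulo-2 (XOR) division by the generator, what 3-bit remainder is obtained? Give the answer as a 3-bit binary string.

100

Append 3 zeros: 1111001000. Divide by 1101 (XOR where the leading bit is 1):
  pos 0: 1111 XOR 1101 = 0010
  pos 2: 1000 XOR 1101 = 0101
  pos 3: 1011 XOR 1101 = 0110
  pos 4: 1100 XOR 1101 = 0001
Remainder (last 3 bits) = 100. This is the CRC / FCS.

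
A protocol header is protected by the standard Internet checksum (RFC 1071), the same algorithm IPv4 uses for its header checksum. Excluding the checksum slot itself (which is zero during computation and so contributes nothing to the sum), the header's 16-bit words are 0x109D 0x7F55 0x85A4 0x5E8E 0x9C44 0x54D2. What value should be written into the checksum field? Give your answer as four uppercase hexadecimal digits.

9AC3

One's-complement addition (fold any carry out of bit 15 back into bit 0):
  0x109D + 0x7F55 = 0x08FF2
  0x8FF2 + 0x85A4 = 0x11596 → wrap carry → 0x1597
  0x1597 + 0x5E8E = 0x07425
  0x7425 + 0x9C44 = 0x11069 → wrap carry → 0x106A
  0x106A + 0x54D2 = 0x0653C
One's-complement sum = 0x653C.
Checksum = ~0x653C & 0xFFFF = 0x9AC3.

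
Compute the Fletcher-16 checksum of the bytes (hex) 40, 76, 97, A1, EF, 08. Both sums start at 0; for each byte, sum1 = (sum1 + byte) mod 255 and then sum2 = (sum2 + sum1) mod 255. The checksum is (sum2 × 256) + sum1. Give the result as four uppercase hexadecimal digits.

Running sums (mod 255):
  after byte 0 (40): sum1=64, sum2=64
  after byte 1 (76): sum1=182, sum2=246
  after byte 2 (97): sum1=78, sum2=69
  after byte 3 (A1): sum1=239, sum2=53
  after byte 4 (EF): sum1=223, sum2=21
  after byte 5 (08): sum1=231, sum2=252
Checksum = sum2·256 + sum1 = 252·256 + 231 = 64743 = 0xFCE7.

FCE7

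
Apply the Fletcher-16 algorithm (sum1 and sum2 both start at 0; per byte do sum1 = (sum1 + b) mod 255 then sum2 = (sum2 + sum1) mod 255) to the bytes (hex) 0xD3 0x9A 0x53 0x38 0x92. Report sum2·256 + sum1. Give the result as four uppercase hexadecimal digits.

8A8C

Running sums (mod 255):
  after byte 0 (0xD3): sum1=211, sum2=211
  after byte 1 (0x9A): sum1=110, sum2=66
  after byte 2 (0x53): sum1=193, sum2=4
  after byte 3 (0x38): sum1=249, sum2=253
  after byte 4 (0x92): sum1=140, sum2=138
Checksum = sum2·256 + sum1 = 138·256 + 140 = 35468 = 0x8A8C.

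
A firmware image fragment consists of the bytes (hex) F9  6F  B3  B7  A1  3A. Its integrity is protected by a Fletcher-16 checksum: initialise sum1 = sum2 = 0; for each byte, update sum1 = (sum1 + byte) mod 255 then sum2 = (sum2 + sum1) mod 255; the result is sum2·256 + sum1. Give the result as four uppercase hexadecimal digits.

7CB0

Running sums (mod 255):
  after byte 0 (F9): sum1=249, sum2=249
  after byte 1 (6F): sum1=105, sum2=99
  after byte 2 (B3): sum1=29, sum2=128
  after byte 3 (B7): sum1=212, sum2=85
  after byte 4 (A1): sum1=118, sum2=203
  after byte 5 (3A): sum1=176, sum2=124
Checksum = sum2·256 + sum1 = 124·256 + 176 = 31920 = 0x7CB0.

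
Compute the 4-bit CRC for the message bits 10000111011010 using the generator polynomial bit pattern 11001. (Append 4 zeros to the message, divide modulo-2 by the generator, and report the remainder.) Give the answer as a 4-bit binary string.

0010

Append 4 zeros: 100001110110100000. Divide by 11001 (XOR where the leading bit is 1):
  pos 0: 10000 XOR 11001 = 01001
  pos 1: 10011 XOR 11001 = 01010
  pos 2: 10101 XOR 11001 = 01100
  pos 3: 11001 XOR 11001 = 00000
  pos 9: 11010 XOR 11001 = 00011
  pos 12: 11000 XOR 11001 = 00001
Remainder (last 4 bits) = 0010. This is the CRC / FCS.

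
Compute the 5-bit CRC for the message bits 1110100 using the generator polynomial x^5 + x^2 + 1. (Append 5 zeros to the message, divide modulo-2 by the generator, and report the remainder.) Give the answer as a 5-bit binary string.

Append 5 zeros: 111010000000. Divide by 100101 (XOR where the leading bit is 1):
  pos 0: 111010 XOR 100101 = 011111
  pos 1: 111110 XOR 100101 = 011011
  pos 2: 110110 XOR 100101 = 010011
  pos 3: 100110 XOR 100101 = 000011
Remainder (last 5 bits) = 11000. This is the CRC / FCS.

11000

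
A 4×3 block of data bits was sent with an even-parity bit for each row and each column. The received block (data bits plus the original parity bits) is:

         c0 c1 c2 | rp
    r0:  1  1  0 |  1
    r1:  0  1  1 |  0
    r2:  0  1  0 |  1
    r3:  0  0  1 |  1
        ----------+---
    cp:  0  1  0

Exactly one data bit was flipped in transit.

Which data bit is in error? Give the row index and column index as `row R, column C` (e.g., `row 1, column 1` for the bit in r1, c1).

Recompute each row's even parity and compare to rp:
  r0: data parity 0, sent rp 1 → mismatch
  r1: data parity 0, sent rp 0 → ok
  r2: data parity 1, sent rp 1 → ok
  r3: data parity 1, sent rp 1 → ok
Recompute each column's even parity and compare to cp:
  c0: data parity 1, sent cp 0 → mismatch
  c1: data parity 1, sent cp 1 → ok
  c2: data parity 0, sent cp 0 → ok
Exactly one row (r0) and one column (c0) fail → the flipped bit is at their intersection.

row 0, column 0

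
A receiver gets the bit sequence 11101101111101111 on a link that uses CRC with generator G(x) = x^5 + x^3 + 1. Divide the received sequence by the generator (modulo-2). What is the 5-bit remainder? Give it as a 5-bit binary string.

Modulo-2 division of 11101101111101111 by 101001:
  pos 0: 111011 XOR 101001 = 010010
  pos 1: 100100 XOR 101001 = 001101
  pos 3: 110111 XOR 101001 = 011110
  pos 4: 111101 XOR 101001 = 010100
  pos 5: 101001 XOR 101001 = 000000
  pos 11: 101111 XOR 101001 = 000110
Remainder = 00110 (nonzero — an error is detected).

00110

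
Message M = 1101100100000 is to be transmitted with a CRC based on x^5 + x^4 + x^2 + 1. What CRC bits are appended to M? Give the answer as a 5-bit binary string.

Append 5 zeros: 110110010000000000. Divide by 110101 (XOR where the leading bit is 1):
  pos 0: 110110 XOR 110101 = 000011
  pos 4: 110100 XOR 110101 = 000001
  pos 9: 100000 XOR 110101 = 010101
  pos 10: 101010 XOR 110101 = 011111
  pos 11: 111110 XOR 110101 = 001011
Remainder (last 5 bits) = 10110. This is the CRC / FCS.

10110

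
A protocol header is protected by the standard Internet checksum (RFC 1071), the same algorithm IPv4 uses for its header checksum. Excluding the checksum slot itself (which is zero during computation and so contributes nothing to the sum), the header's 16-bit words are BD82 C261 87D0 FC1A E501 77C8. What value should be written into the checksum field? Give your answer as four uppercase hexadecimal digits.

9F65

One's-complement addition (fold any carry out of bit 15 back into bit 0):
  0xBD82 + 0xC261 = 0x17FE3 → wrap carry → 0x7FE4
  0x7FE4 + 0x87D0 = 0x107B4 → wrap carry → 0x07B5
  0x07B5 + 0xFC1A = 0x103CF → wrap carry → 0x03D0
  0x03D0 + 0xE501 = 0x0E8D1
  0xE8D1 + 0x77C8 = 0x16099 → wrap carry → 0x609A
One's-complement sum = 0x609A.
Checksum = ~0x609A & 0xFFFF = 0x9F65.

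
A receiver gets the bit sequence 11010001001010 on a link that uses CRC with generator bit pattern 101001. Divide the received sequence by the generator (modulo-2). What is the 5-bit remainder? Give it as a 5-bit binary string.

00000

Modulo-2 division of 11010001001010 by 101001:
  pos 0: 110100 XOR 101001 = 011101
  pos 1: 111010 XOR 101001 = 010011
  pos 2: 100111 XOR 101001 = 001110
  pos 4: 111000 XOR 101001 = 010001
  pos 5: 100011 XOR 101001 = 001010
  pos 7: 101001 XOR 101001 = 000000
Remainder = 00000 (zero — the frame passes the CRC check).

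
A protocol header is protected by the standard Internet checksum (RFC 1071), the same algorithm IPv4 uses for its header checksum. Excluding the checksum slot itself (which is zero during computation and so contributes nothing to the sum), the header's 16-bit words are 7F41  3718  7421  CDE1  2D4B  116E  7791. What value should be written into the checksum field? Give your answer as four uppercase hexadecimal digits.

5158

One's-complement addition (fold any carry out of bit 15 back into bit 0):
  0x7F41 + 0x3718 = 0x0B659
  0xB659 + 0x7421 = 0x12A7A → wrap carry → 0x2A7B
  0x2A7B + 0xCDE1 = 0x0F85C
  0xF85C + 0x2D4B = 0x125A7 → wrap carry → 0x25A8
  0x25A8 + 0x116E = 0x03716
  0x3716 + 0x7791 = 0x0AEA7
One's-complement sum = 0xAEA7.
Checksum = ~0xAEA7 & 0xFFFF = 0x5158.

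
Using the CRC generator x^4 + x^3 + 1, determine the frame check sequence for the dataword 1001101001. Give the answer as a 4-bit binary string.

Append 4 zeros: 10011010010000. Divide by 11001 (XOR where the leading bit is 1):
  pos 0: 10011 XOR 11001 = 01010
  pos 1: 10100 XOR 11001 = 01101
  pos 2: 11011 XOR 11001 = 00010
  pos 5: 10001 XOR 11001 = 01000
  pos 6: 10000 XOR 11001 = 01001
  pos 7: 10010 XOR 11001 = 01011
  pos 8: 10110 XOR 11001 = 01111
  pos 9: 11110 XOR 11001 = 00111
Remainder (last 4 bits) = 0111. This is the CRC / FCS.

0111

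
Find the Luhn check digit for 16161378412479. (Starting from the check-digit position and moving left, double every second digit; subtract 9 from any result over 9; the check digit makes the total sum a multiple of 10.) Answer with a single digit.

9

Partial digits right→left: 9 7 4 2 1 4 8 7 3 1 6 1 6 1
Double every second digit counting from the check-digit position (so the 1st, 3rd, 5th, ... of the partial from the right).
  doubled (with −9 where >9): 9 8 2 7 6 3 3 → sum 38
  kept as-is: 7 2 4 7 1 1 1 → sum 23
Total = 38 + 23 = 61.
Check digit = (10 − (61 mod 10)) mod 10 = 9.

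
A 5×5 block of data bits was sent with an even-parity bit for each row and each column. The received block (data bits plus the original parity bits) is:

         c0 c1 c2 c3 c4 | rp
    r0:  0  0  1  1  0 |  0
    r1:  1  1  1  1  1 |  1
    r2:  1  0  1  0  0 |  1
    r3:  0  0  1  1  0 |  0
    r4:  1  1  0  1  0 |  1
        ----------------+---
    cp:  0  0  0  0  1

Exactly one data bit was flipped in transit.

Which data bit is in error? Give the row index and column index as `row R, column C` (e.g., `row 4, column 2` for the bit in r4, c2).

Recompute each row's even parity and compare to rp:
  r0: data parity 0, sent rp 0 → ok
  r1: data parity 1, sent rp 1 → ok
  r2: data parity 0, sent rp 1 → mismatch
  r3: data parity 0, sent rp 0 → ok
  r4: data parity 1, sent rp 1 → ok
Recompute each column's even parity and compare to cp:
  c0: data parity 1, sent cp 0 → mismatch
  c1: data parity 0, sent cp 0 → ok
  c2: data parity 0, sent cp 0 → ok
  c3: data parity 0, sent cp 0 → ok
  c4: data parity 1, sent cp 1 → ok
Exactly one row (r2) and one column (c0) fail → the flipped bit is at their intersection.

row 2, column 0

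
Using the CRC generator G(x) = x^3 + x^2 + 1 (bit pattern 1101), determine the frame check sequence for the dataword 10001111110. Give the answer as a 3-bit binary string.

011

Append 3 zeros: 10001111110000. Divide by 1101 (XOR where the leading bit is 1):
  pos 0: 1000 XOR 1101 = 0101
  pos 1: 1011 XOR 1101 = 0110
  pos 2: 1101 XOR 1101 = 0000
  pos 6: 1111 XOR 1101 = 0010
  pos 8: 1000 XOR 1101 = 0101
  pos 9: 1010 XOR 1101 = 0111
  pos 10: 1110 XOR 1101 = 0011
Remainder (last 3 bits) = 011. This is the CRC / FCS.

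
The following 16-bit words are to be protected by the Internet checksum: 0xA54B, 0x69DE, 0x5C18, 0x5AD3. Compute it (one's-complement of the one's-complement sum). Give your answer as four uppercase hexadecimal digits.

One's-complement addition (fold any carry out of bit 15 back into bit 0):
  0xA54B + 0x69DE = 0x10F29 → wrap carry → 0x0F2A
  0x0F2A + 0x5C18 = 0x06B42
  0x6B42 + 0x5AD3 = 0x0C615
One's-complement sum = 0xC615.
Checksum = ~0xC615 & 0xFFFF = 0x39EA.

39EA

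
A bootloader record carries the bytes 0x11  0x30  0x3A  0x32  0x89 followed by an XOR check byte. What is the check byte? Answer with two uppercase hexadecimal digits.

A0

XOR the bytes together:
  start with 0x11
  0x11 ⊕ 0x30 = 0x21
  0x21 ⊕ 0x3A = 0x1B
  0x1B ⊕ 0x32 = 0x29
  0x29 ⊕ 0x89 = 0xA0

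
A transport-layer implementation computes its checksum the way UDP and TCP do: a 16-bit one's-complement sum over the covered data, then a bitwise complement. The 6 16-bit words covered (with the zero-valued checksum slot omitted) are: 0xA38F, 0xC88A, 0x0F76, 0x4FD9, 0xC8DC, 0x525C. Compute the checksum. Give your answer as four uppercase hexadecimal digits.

One's-complement addition (fold any carry out of bit 15 back into bit 0):
  0xA38F + 0xC88A = 0x16C19 → wrap carry → 0x6C1A
  0x6C1A + 0x0F76 = 0x07B90
  0x7B90 + 0x4FD9 = 0x0CB69
  0xCB69 + 0xC8DC = 0x19445 → wrap carry → 0x9446
  0x9446 + 0x525C = 0x0E6A2
One's-complement sum = 0xE6A2.
Checksum = ~0xE6A2 & 0xFFFF = 0x195D.

195D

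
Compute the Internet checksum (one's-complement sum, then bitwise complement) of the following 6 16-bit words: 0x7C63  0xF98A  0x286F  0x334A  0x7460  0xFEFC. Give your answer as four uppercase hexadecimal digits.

One's-complement addition (fold any carry out of bit 15 back into bit 0):
  0x7C63 + 0xF98A = 0x175ED → wrap carry → 0x75EE
  0x75EE + 0x286F = 0x09E5D
  0x9E5D + 0x334A = 0x0D1A7
  0xD1A7 + 0x7460 = 0x14607 → wrap carry → 0x4608
  0x4608 + 0xFEFC = 0x14504 → wrap carry → 0x4505
One's-complement sum = 0x4505.
Checksum = ~0x4505 & 0xFFFF = 0xBAFA.

BAFA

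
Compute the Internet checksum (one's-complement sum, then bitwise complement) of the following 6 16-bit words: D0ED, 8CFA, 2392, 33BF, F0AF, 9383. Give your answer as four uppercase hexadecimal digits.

C692

One's-complement addition (fold any carry out of bit 15 back into bit 0):
  0xD0ED + 0x8CFA = 0x15DE7 → wrap carry → 0x5DE8
  0x5DE8 + 0x2392 = 0x0817A
  0x817A + 0x33BF = 0x0B539
  0xB539 + 0xF0AF = 0x1A5E8 → wrap carry → 0xA5E9
  0xA5E9 + 0x9383 = 0x1396C → wrap carry → 0x396D
One's-complement sum = 0x396D.
Checksum = ~0x396D & 0xFFFF = 0xC692.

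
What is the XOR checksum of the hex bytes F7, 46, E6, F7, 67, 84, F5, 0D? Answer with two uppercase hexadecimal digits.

XOR the bytes together:
  start with 0xF7
  0xF7 ⊕ 0x46 = 0xB1
  0xB1 ⊕ 0xE6 = 0x57
  0x57 ⊕ 0xF7 = 0xA0
  0xA0 ⊕ 0x67 = 0xC7
  0xC7 ⊕ 0x84 = 0x43
  0x43 ⊕ 0xF5 = 0xB6
  0xB6 ⊕ 0x0D = 0xBB

BB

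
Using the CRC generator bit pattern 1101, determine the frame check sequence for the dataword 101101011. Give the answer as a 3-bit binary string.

101

Append 3 zeros: 101101011000. Divide by 1101 (XOR where the leading bit is 1):
  pos 0: 1011 XOR 1101 = 0110
  pos 1: 1100 XOR 1101 = 0001
  pos 4: 1101 XOR 1101 = 0000
  pos 8: 1000 XOR 1101 = 0101
Remainder (last 3 bits) = 101. This is the CRC / FCS.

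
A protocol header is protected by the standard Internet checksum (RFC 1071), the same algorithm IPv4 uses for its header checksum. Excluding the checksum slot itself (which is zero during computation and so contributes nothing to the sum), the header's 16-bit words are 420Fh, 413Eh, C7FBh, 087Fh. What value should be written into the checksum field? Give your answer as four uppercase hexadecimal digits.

AC37

One's-complement addition (fold any carry out of bit 15 back into bit 0):
  0x420F + 0x413E = 0x0834D
  0x834D + 0xC7FB = 0x14B48 → wrap carry → 0x4B49
  0x4B49 + 0x087F = 0x053C8
One's-complement sum = 0x53C8.
Checksum = ~0x53C8 & 0xFFFF = 0xAC37.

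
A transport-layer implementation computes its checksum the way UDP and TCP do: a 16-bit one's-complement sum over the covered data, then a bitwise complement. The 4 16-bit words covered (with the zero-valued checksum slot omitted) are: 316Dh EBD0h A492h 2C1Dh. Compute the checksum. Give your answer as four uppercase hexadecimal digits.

One's-complement addition (fold any carry out of bit 15 back into bit 0):
  0x316D + 0xEBD0 = 0x11D3D → wrap carry → 0x1D3E
  0x1D3E + 0xA492 = 0x0C1D0
  0xC1D0 + 0x2C1D = 0x0EDED
One's-complement sum = 0xEDED.
Checksum = ~0xEDED & 0xFFFF = 0x1212.

1212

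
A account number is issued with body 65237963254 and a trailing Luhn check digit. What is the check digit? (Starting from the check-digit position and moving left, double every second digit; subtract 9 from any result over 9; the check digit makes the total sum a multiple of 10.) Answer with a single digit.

8

Partial digits right→left: 4 5 2 3 6 9 7 3 2 5 6
Double every second digit counting from the check-digit position (so the 1st, 3rd, 5th, ... of the partial from the right).
  doubled (with −9 where >9): 8 4 3 5 4 3 → sum 27
  kept as-is: 5 3 9 3 5 → sum 25
Total = 27 + 25 = 52.
Check digit = (10 − (52 mod 10)) mod 10 = 8.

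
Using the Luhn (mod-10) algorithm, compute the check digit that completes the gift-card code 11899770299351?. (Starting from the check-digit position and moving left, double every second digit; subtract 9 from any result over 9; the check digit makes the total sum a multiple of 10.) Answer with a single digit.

6

Partial digits right→left: 1 5 3 9 9 2 0 7 7 9 9 8 1 1
Double every second digit counting from the check-digit position (so the 1st, 3rd, 5th, ... of the partial from the right).
  doubled (with −9 where >9): 2 6 9 0 5 9 2 → sum 33
  kept as-is: 5 9 2 7 9 8 1 → sum 41
Total = 33 + 41 = 74.
Check digit = (10 − (74 mod 10)) mod 10 = 6.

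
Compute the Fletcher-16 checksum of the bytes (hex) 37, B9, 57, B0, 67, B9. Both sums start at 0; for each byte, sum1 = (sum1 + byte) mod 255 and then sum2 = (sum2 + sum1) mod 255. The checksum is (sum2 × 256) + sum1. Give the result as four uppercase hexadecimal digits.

Running sums (mod 255):
  after byte 0 (37): sum1=55, sum2=55
  after byte 1 (B9): sum1=240, sum2=40
  after byte 2 (57): sum1=72, sum2=112
  after byte 3 (B0): sum1=248, sum2=105
  after byte 4 (67): sum1=96, sum2=201
  after byte 5 (B9): sum1=26, sum2=227
Checksum = sum2·256 + sum1 = 227·256 + 26 = 58138 = 0xE31A.

E31A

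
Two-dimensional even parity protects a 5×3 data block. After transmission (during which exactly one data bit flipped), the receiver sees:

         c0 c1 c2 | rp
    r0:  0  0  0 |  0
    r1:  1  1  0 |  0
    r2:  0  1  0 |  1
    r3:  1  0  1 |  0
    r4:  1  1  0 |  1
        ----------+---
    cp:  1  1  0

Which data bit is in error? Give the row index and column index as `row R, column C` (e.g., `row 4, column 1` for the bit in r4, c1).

Recompute each row's even parity and compare to rp:
  r0: data parity 0, sent rp 0 → ok
  r1: data parity 0, sent rp 0 → ok
  r2: data parity 1, sent rp 1 → ok
  r3: data parity 0, sent rp 0 → ok
  r4: data parity 0, sent rp 1 → mismatch
Recompute each column's even parity and compare to cp:
  c0: data parity 1, sent cp 1 → ok
  c1: data parity 1, sent cp 1 → ok
  c2: data parity 1, sent cp 0 → mismatch
Exactly one row (r4) and one column (c2) fail → the flipped bit is at their intersection.

row 4, column 2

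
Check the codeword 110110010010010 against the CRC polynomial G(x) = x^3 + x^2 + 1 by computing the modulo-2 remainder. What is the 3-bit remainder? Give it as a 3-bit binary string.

001

Modulo-2 division of 110110010010010 by 1101:
  pos 0: 1101 XOR 1101 = 0000
  pos 4: 1001 XOR 1101 = 0100
  pos 5: 1000 XOR 1101 = 0101
  pos 6: 1010 XOR 1101 = 0111
  pos 7: 1111 XOR 1101 = 0010
  pos 9: 1000 XOR 1101 = 0101
  pos 10: 1011 XOR 1101 = 0110
  pos 11: 1100 XOR 1101 = 0001
Remainder = 001 (nonzero — an error is detected).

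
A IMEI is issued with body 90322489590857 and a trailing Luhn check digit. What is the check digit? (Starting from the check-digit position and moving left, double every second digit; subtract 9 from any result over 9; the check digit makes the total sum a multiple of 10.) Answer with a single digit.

Partial digits right→left: 7 5 8 0 9 5 9 8 4 2 2 3 0 9
Double every second digit counting from the check-digit position (so the 1st, 3rd, 5th, ... of the partial from the right).
  doubled (with −9 where >9): 5 7 9 9 8 4 0 → sum 42
  kept as-is: 5 0 5 8 2 3 9 → sum 32
Total = 42 + 32 = 74.
Check digit = (10 − (74 mod 10)) mod 10 = 6.

6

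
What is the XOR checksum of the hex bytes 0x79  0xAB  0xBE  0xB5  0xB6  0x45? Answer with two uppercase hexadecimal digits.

XOR the bytes together:
  start with 0x79
  0x79 ⊕ 0xAB = 0xD2
  0xD2 ⊕ 0xBE = 0x6C
  0x6C ⊕ 0xB5 = 0xD9
  0xD9 ⊕ 0xB6 = 0x6F
  0x6F ⊕ 0x45 = 0x2A

2A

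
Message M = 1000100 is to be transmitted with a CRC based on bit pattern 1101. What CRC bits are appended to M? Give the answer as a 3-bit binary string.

111

Append 3 zeros: 1000100000. Divide by 1101 (XOR where the leading bit is 1):
  pos 0: 1000 XOR 1101 = 0101
  pos 1: 1011 XOR 1101 = 0110
  pos 2: 1100 XOR 1101 = 0001
  pos 5: 1000 XOR 1101 = 0101
  pos 6: 1010 XOR 1101 = 0111
Remainder (last 3 bits) = 111. This is the CRC / FCS.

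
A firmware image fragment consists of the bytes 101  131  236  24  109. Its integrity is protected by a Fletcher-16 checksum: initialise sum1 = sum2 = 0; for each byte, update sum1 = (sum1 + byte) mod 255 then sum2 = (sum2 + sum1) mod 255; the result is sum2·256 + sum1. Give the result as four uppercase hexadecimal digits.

6D5B

Running sums (mod 255):
  after byte 0 (101): sum1=101, sum2=101
  after byte 1 (131): sum1=232, sum2=78
  after byte 2 (236): sum1=213, sum2=36
  after byte 3 (24): sum1=237, sum2=18
  after byte 4 (109): sum1=91, sum2=109
Checksum = sum2·256 + sum1 = 109·256 + 91 = 27995 = 0x6D5B.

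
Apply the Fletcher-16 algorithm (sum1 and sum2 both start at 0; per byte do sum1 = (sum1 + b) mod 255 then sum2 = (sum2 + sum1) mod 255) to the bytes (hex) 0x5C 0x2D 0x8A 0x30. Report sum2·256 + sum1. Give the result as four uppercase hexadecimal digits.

3E44

Running sums (mod 255):
  after byte 0 (0x5C): sum1=92, sum2=92
  after byte 1 (0x2D): sum1=137, sum2=229
  after byte 2 (0x8A): sum1=20, sum2=249
  after byte 3 (0x30): sum1=68, sum2=62
Checksum = sum2·256 + sum1 = 62·256 + 68 = 15940 = 0x3E44.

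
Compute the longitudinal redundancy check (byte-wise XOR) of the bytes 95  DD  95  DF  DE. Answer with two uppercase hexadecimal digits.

XOR the bytes together:
  start with 0x95
  0x95 ⊕ 0xDD = 0x48
  0x48 ⊕ 0x95 = 0xDD
  0xDD ⊕ 0xDF = 0x02
  0x02 ⊕ 0xDE = 0xDC

DC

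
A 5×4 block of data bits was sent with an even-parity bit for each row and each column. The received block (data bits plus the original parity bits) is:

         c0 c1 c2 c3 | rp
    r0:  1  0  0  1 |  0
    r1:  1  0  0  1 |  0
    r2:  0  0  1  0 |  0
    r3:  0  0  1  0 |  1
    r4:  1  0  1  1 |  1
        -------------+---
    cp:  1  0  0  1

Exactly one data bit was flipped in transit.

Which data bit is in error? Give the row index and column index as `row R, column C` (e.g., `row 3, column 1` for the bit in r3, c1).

Recompute each row's even parity and compare to rp:
  r0: data parity 0, sent rp 0 → ok
  r1: data parity 0, sent rp 0 → ok
  r2: data parity 1, sent rp 0 → mismatch
  r3: data parity 1, sent rp 1 → ok
  r4: data parity 1, sent rp 1 → ok
Recompute each column's even parity and compare to cp:
  c0: data parity 1, sent cp 1 → ok
  c1: data parity 0, sent cp 0 → ok
  c2: data parity 1, sent cp 0 → mismatch
  c3: data parity 1, sent cp 1 → ok
Exactly one row (r2) and one column (c2) fail → the flipped bit is at their intersection.

row 2, column 2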